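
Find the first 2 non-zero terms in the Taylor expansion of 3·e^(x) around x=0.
3·x + 3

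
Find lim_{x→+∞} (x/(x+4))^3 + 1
As x → +∞: x/(x+4) = 1/(1 + 4/x) → 1, and the 3rd power of a limit-1 base also → 1; with the additive constant, 1 + 1 = 2.
Limit = 2.

Final answer: 2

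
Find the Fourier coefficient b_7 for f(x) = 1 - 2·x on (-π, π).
b_7 = (1/π) ∫_{-π}^{π} f(x)·sin(7x) dx.
Evaluate the integral (use parity and integration by parts as needed): b_7 = -4/7.

Final answer: -4/7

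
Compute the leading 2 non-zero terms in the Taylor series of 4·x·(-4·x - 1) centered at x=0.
-16·x^2 - 4·x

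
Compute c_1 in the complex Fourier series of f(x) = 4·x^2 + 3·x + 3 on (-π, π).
Compute the real Fourier coefficients first: a_1 = -16, b_1 = 6.
Then c_1 = (a_1 − i·b_1)/2 = -8 - 3·i.

Final answer: -8 - 3·i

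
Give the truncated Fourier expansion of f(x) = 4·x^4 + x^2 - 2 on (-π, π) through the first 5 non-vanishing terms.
(188 - 32·π^2)·cos(x) + (-11 + 8·π^2)·cos(2·x) + (52/27 - 32·π^2/9)·cos(3·x) + (-1/2 + 2·π^2)·cos(4·x) - 2 + π^2/3 + 4·π^4/5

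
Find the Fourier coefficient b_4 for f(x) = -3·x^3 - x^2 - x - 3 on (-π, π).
b_4 = (1/π) ∫_{-π}^{π} f(x)·sin(4x) dx.
Evaluate the integral (use parity and integration by parts as needed): b_4 = -1/16 + 3·π^2/2.

Final answer: -1/16 + 3·π^2/2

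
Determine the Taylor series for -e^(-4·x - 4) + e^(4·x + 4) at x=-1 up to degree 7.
8·(x + 1) + 64·(x + 1)^3/3 + 256·(x + 1)^5/15 + 2048·(x + 1)^7/315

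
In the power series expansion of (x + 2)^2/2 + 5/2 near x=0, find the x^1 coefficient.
Expand to order 1: (x + 2)^2/2 + 5/2 = 2·x + 9/2 + O(x^2).
The coefficient of x^1 is 2.

Final answer: 2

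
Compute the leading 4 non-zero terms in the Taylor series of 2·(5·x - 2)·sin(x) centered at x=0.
-5·x^4/3 + 2·x^3/3 + 10·x^2 - 4·x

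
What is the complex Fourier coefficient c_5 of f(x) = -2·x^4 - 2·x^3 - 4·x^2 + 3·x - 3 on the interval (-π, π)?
Compute the real Fourier coefficients first: a_5 = 304/625 + 16·π^2/25, b_5 = 174/125 - 4·π^2/5.
Then c_5 = (a_5 − i·b_5)/2 = 152/625 + 8·π^2/25 - 87·i/125 + 2·i·π^2/5.

Final answer: 152/625 + 8·π^2/25 - 87·i/125 + 2·i·π^2/5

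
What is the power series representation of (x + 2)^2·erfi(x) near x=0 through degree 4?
8·x^4/(3·√(π)) + 14·x^3/(3·√(π)) + 8·x^2/√(π) + 8·x/√(π)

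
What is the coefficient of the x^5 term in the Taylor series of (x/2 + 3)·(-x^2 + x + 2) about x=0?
Expand to order 5: (x/2 + 3)·(-x^2 + x + 2) = -x^3/2 - 5·x^2/2 + 4·x + 6 + O(x^6).
The coefficient of x^5 is 0.

Final answer: 0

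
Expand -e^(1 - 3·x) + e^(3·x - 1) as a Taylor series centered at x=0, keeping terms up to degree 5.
x^5·(81·e^(-1)/40 + 81·e/40) + x^4·(-27·e/8 + 27·e^(-1)/8) + x^3·(9·e^(-1)/2 + 9·e/2) + x^2·(-9·e/2 + 9·e^(-1)/2) + x·(3·e^(-1) + 3·e) - e + e^(-1)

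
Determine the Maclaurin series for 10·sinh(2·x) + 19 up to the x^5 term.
8·x^5/3 + 40·x^3/3 + 20·x + 19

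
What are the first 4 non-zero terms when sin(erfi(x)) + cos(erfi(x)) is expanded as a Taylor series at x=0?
x^3·(-4/(3·π^(3/2)) + 2/(3·√(π))) - 2·x^2/π + 2·x/√(π) + 1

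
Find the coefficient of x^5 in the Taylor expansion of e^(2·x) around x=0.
Expand to order 5: e^(2·x) = 4·x^5/15 + 2·x^4/3 + 4·x^3/3 + 2·x^2 + 2·x + 1 + O(x^6).
The coefficient of x^5 is 4/15.

Final answer: 4/15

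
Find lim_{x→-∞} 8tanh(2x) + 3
Evaluate the dominant behaviour as x → -∞; each term tends to a finite value or vanishes.
Limit = -5.

Final answer: -5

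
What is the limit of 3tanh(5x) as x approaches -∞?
Evaluate the dominant behaviour as x → -∞; each term tends to a finite value or vanishes.
Limit = -3.

Final answer: -3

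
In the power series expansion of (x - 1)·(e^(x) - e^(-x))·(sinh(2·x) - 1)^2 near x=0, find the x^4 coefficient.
Expand to order 4: (x - 1)·(e^(x) - e^(-x))·(sinh(2·x) - 1)^2 = 15·x^4 - 49·x^3/3 + 10·x^2 - 2·x + O(x^5).
The coefficient of x^4 is 15.

Final answer: 15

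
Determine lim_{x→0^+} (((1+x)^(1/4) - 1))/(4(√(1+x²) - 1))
Both numerator and denominator → 0 as x → 0^+; this is a 0/0 indeterminate form.
Expand each to leading order near x = 0: numerator ~ x/4, denominator ~ 2·x^2.
The limit of the ratio is ∞.

Final answer: ∞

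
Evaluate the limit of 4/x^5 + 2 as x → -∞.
Evaluate the dominant behaviour as x → -∞; each term tends to a finite value or vanishes.
Limit = 2.

Final answer: 2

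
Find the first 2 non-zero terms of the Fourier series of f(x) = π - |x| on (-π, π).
4·cos(x)/π + π/2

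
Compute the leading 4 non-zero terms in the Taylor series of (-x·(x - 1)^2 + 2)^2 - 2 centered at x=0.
-8·x^3 + 9·x^2 - 4·x + 2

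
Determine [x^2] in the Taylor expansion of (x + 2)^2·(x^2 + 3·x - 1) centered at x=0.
Expand to order 2: (x + 2)^2·(x^2 + 3·x - 1) = 15·x^2 + 8·x - 4 + O(x^3).
The coefficient of x^2 is 15.

Final answer: 15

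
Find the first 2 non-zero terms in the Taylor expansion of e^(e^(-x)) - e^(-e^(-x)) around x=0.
x·(-e - e^(-1)) - e^(-1) + e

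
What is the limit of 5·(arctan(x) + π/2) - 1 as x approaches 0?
Direct substitution at x = 0 gives -1 + 5·π/2.

Final answer: -1 + 5·π/2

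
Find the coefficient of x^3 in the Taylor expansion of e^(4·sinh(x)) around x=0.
Expand to order 3: e^(4·sinh(x)) = 34·x^3/3 + 8·x^2 + 4·x + 1 + O(x^4).
The coefficient of x^3 is 34/3.

Final answer: 34/3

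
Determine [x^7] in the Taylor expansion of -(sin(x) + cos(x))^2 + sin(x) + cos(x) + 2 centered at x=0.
Expand to order 7: -(sin(x) + cos(x))^2 + sin(x) + cos(x) + 2 = 127·x^7/5040 - x^6/720 - 31·x^5/120 + x^4/24 + 7·x^3/6 - x^2/2 - x + 2 + O(x^8).
The coefficient of x^7 is 127/5040.

Final answer: 127/5040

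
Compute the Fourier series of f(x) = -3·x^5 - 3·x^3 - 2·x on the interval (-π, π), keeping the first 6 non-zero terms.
(-688 - 6·π^4 + 114·π^2)·sin(x) + (-12·π^2 + 20 + 3·π^4)·sin(2·x) + (-2·π^4 - 80/27 + 22·π^2/9)·sin(3·x) + (-3·π^2/8 + 73/64 + 3·π^4/2)·sin(4·x) + (-6·π^4/5 - 6·π^2/25 - 464/625)·sin(5·x) + (16/27 + 4·π^2/9 + π^4)·sin(6·x)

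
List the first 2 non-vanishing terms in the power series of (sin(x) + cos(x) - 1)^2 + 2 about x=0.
x^2 + 2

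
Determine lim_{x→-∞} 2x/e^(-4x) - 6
The quotient is an ∞/∞ indeterminate form as x → -∞.
Compare growth rates of the dominant terms (exponentials ≫ polynomials ≫ logarithms), or apply L'Hôpital's rule; the quotient → 0.
Adding the constant: 0 - 6 = -6. Limit = -6.

Final answer: -6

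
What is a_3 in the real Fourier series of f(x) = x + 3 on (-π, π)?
a_3 = (1/π) ∫_{-π}^{π} f(x)·cos(3x) dx.
Evaluate the integral (use parity and integration by parts as needed): a_3 = 0.

Final answer: 0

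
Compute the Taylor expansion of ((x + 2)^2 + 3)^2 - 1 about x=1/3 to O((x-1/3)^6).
5695/81 + 2128·(x - 1/3)/27 + 116·(x - 1/3)^2/3 + 28·(x - 1/3)^3/3 + (x - 1/3)^4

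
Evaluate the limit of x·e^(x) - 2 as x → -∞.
The product is a 0·∞ indeterminate form at x → -∞.
Rewrite the product as x / e^(-x) (an ∞/∞ form) and apply L'Hôpital, or use the standard hierarchy e^(|x|) ≫ |x| as x → -∞.
The indeterminate product → 0, so the limit = -2.

Final answer: -2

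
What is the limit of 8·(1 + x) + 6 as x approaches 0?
Direct substitution at x = 0 gives 14.

Final answer: 14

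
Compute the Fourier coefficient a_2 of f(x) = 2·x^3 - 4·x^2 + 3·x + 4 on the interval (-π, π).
a_2 = (1/π) ∫_{-π}^{π} f(x)·cos(2x) dx.
Evaluate the integral (use parity and integration by parts as needed): a_2 = -4.

Final answer: -4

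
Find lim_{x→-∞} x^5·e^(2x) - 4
The product is a 0·∞ indeterminate form at x → -∞.
Rewrite the product as x^5 / e^(-2x) (an ∞/∞ form) and apply L'Hôpital, or use the standard hierarchy e^(2|x|) ≫ |x^5| as x → -∞.
The indeterminate product → 0, so the limit = -4.

Final answer: -4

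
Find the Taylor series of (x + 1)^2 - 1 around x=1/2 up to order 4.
5/4 + 3·(x - 1/2) + (x - 1/2)^2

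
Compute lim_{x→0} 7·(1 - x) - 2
Direct substitution at x = 0 gives 5.

Final answer: 5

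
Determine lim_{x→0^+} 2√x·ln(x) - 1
The product is a 0·∞ indeterminate form at x → 0⁺.
Rewrite the product as 2·ln(x) / x^(-1/2) and apply L'Hôpital, or use the standard hierarchy x^(-1/2) ≫ |ln x| as x → 0⁺.
The indeterminate product → 0, so the limit = -1.

Final answer: -1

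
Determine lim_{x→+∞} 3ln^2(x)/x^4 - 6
The quotient is an ∞/∞ indeterminate form as x → +∞.
The polynomial denominator x^4 dominates the logarithmic numerator (any positive power of x ≫ ln^2(x) as x → ∞), so the quotient → 0.
Adding the constant: 0 - 6 = -6. Limit = -6.

Final answer: -6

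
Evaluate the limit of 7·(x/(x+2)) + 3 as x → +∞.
Evaluate the dominant behaviour as x → +∞; each term tends to a finite value or vanishes.
Limit = 10.

Final answer: 10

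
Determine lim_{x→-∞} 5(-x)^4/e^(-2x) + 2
The quotient is an ∞/∞ indeterminate form as x → -∞.
Compare growth rates of the dominant terms (exponentials ≫ polynomials ≫ logarithms), or apply L'Hôpital's rule; the quotient → 0.
Adding the constant: 0 + 2 = 2. Limit = 2.

Final answer: 2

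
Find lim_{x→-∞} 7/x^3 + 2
Evaluate the dominant behaviour as x → -∞; each term tends to a finite value or vanishes.
Limit = 2.

Final answer: 2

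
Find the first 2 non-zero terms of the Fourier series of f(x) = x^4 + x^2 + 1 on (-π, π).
(44 - 8·π^2)·cos(x) + 1 + π^2/3 + π^4/5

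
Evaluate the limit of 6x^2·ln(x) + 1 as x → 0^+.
The product is a 0·∞ indeterminate form at x → 0⁺.
Rewrite the product as 6·ln(x) / x^(-2) and apply L'Hôpital, or use the standard hierarchy x^(-2) ≫ |ln x| as x → 0⁺.
The indeterminate product → 0, so the limit = 1.

Final answer: 1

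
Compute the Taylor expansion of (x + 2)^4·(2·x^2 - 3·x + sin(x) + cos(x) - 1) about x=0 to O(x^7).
127·x^6/90 + 112·x^5/15 + 46·x^4/3 - 8·x^3/3 - 40·x^2 - 32·x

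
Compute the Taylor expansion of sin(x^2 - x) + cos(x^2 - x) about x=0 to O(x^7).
89·x^6/720 + 13·x^5/40 - 23·x^4/24 + 7·x^3/6 + x^2/2 - x + 1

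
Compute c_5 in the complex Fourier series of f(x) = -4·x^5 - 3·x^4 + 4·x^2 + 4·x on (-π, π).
Compute the real Fourier coefficients first: a_5 = -544/625 + 24·π^2/25, b_5 = -8·π^4/5 + 808/625 + 32·π^2/25.
Then c_5 = (a_5 − i·b_5)/2 = -272/625 + 12·π^2/25 - 16·i·π^2/25 - 404·i/625 + 4·i·π^4/5.

Final answer: -272/625 + 12·π^2/25 - 16·i·π^2/25 - 404·i/625 + 4·i·π^4/5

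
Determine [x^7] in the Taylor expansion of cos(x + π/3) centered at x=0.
Expand to order 7: cos(x + π/3) = √(3)·x^7/10080 - x^6/1440 - √(3)·x^5/240 + x^4/48 + √(3)·x^3/12 - x^2/4 - √(3)·x/2 + 1/2 + O(x^8).
The coefficient of x^7 is √(3)/10080.

Final answer: √(3)/10080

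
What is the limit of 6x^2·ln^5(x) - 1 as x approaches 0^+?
The product is a 0·∞ indeterminate form at x → 0⁺.
Rewrite the product as 6·ln^5(x) / x^(-2) and apply L'Hôpital, or use the standard hierarchy x^(-2) ≫ |ln x|^5 as x → 0⁺.
The indeterminate product → 0, so the limit = -1.

Final answer: -1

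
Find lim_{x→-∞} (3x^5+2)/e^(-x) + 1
The quotient is an ∞/∞ indeterminate form as x → -∞.
Compare growth rates of the dominant terms (exponentials ≫ polynomials ≫ logarithms), or apply L'Hôpital's rule; the quotient → 0.
Adding the constant: 0 + 1 = 1. Limit = 1.

Final answer: 1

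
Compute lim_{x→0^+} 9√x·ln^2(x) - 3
The product is a 0·∞ indeterminate form at x → 0⁺.
Rewrite the product as 9·ln^2(x) / x^(-1/2) and apply L'Hôpital, or use the standard hierarchy x^(-1/2) ≫ |ln x|^2 as x → 0⁺.
The indeterminate product → 0, so the limit = -3.

Final answer: -3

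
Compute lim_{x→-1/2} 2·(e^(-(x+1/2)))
Direct substitution at x = -1/2 gives 2.

Final answer: 2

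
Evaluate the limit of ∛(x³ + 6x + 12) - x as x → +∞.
This is an ∞ − ∞ indeterminate form.
Multiply by (A² + AB + B²)/(A² + AB + B²) where A = ∛(x³+6x + 12), B = x to use A³ − B³ = (A−B)(A²+AB+B²); the x³ terms cancel, leaving (6x + 12)/(A²+AB+B²) with denominator ~ 3x², so the limit is 0.
Limit = 0.

Final answer: 0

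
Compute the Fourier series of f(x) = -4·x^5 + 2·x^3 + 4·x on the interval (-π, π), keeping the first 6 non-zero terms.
(-976 - 8·π^4 + 164·π^2)·sin(x) + (-22·π^2 + 29 + 4·π^4)·sin(2·x) + (-8·π^4/3 - 176/81 + 196·π^2/27)·sin(3·x) + (-7·π^2/2 - 11/16 + 2·π^4)·sin(4·x) + (-8·π^4/5 + 688/625 + 52·π^2/25)·sin(5·x) + (-38·π^2/27 - 89/81 + 4·π^4/3)·sin(6·x)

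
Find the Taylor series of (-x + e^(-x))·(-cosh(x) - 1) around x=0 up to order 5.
11·x^5/60 - 3·x^4/8 + 4·x^3/3 - 3·x^2/2 + 4·x - 2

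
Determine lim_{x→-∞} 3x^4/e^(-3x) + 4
The quotient is an ∞/∞ indeterminate form as x → -∞.
Compare growth rates of the dominant terms (exponentials ≫ polynomials ≫ logarithms), or apply L'Hôpital's rule; the quotient → 0.
Adding the constant: 0 + 4 = 4. Limit = 4.

Final answer: 4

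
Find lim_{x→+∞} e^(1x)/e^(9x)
This is an ∞/∞ indeterminate form as x → +∞.
Rewrite e^(1x)/e^(9x) = e^((1−9)x) = e^(-8x); the exponent coefficient is -8 < 0 so e^(-8x) → 0.
Limit = 0.

Final answer: 0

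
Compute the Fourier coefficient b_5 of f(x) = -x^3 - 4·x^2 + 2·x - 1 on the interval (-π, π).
b_5 = (1/π) ∫_{-π}^{π} f(x)·sin(5x) dx.
Evaluate the integral (use parity and integration by parts as needed): b_5 = 112/125 - 2·π^2/5.

Final answer: 112/125 - 2·π^2/5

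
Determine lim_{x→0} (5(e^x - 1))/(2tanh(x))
Both numerator and denominator → 0 as x → 0; this is a 0/0 indeterminate form.
Expand each to leading order near x = 0: numerator ~ 5·x, denominator ~ 2·x.
The limit of the ratio is 5/2.

Final answer: 5/2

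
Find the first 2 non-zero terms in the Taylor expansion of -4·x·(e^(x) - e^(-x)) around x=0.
-4·x^4/3 - 8·x^2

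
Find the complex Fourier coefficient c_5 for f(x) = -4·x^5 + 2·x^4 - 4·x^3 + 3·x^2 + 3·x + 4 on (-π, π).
Compute the real Fourier coefficients first: a_5 = -16·π^2/25 - 204/625, b_5 = -8·π^4/5 - 8·π^2/25 + 798/625.
Then c_5 = (a_5 − i·b_5)/2 = -8·π^2/25 - 102/625 - 399·i/625 + 4·i·π^2/25 + 4·i·π^4/5.

Final answer: -8·π^2/25 - 102/625 - 399·i/625 + 4·i·π^2/25 + 4·i·π^4/5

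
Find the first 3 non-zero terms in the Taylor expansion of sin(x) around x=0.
x^5/120 - x^3/6 + x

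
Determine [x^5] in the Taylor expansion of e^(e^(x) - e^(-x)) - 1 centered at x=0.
Expand to order 5: e^(e^(x) - e^(-x)) - 1 = 19·x^5/20 + 4·x^4/3 + 5·x^3/3 + 2·x^2 + 2·x + O(x^6).
The coefficient of x^5 is 19/20.

Final answer: 19/20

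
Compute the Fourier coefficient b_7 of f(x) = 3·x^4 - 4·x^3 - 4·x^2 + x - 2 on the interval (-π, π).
b_7 = (1/π) ∫_{-π}^{π} f(x)·sin(7x) dx.
Evaluate the integral (use parity and integration by parts as needed): b_7 = 146/343 - 8·π^2/7.

Final answer: 146/343 - 8·π^2/7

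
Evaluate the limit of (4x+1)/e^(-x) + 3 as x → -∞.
The quotient is an ∞/∞ indeterminate form as x → -∞.
Compare growth rates of the dominant terms (exponentials ≫ polynomials ≫ logarithms), or apply L'Hôpital's rule; the quotient → 0.
Adding the constant: 0 + 3 = 3. Limit = 3.

Final answer: 3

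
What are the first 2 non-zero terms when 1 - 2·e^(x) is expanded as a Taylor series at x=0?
-2·x - 1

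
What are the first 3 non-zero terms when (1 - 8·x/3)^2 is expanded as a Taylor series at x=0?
64·x^2/9 - 16·x/3 + 1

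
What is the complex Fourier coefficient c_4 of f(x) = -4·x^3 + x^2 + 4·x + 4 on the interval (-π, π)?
Compute the real Fourier coefficients first: a_4 = 1/4, b_4 = -11/4 + 2·π^2.
Then c_4 = (a_4 − i·b_4)/2 = 1/8 - i·π^2 + 11·i/8.

Final answer: 1/8 - i·π^2 + 11·i/8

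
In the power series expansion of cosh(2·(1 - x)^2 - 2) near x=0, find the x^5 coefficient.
Expand to order 5: cosh(2·(1 - x)^2 - 2) = -64·x^5/3 + 38·x^4/3 - 8·x^3 + 8·x^2 + 1 + O(x^6).
The coefficient of x^5 is -64/3.

Final answer: -64/3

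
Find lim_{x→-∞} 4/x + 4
Evaluate the dominant behaviour as x → -∞; each term tends to a finite value or vanishes.
Limit = 4.

Final answer: 4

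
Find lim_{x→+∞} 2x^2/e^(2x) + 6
The quotient is an ∞/∞ indeterminate form as x → +∞.
The exponential denominator e^(2x) dominates the polynomial numerator (e^x ≫ x^2 as x → ∞), so the quotient → 0.
Adding the constant: 0 + 6 = 6. Limit = 6.

Final answer: 6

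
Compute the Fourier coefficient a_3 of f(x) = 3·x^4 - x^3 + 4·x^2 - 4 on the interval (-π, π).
a_3 = (1/π) ∫_{-π}^{π} f(x)·cos(3x) dx.
Evaluate the integral (use parity and integration by parts as needed): a_3 = -8·π^2/3.

Final answer: -8·π^2/3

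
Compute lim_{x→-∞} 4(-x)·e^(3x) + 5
The product is a 0·∞ indeterminate form at x → -∞.
Rewrite the product as 4(-x) / e^(-3x) (an ∞/∞ form) and apply L'Hôpital, or use the standard hierarchy e^(3|x|) ≫ |(-x)| as x → -∞.
The indeterminate product → 0, so the limit = 5.

Final answer: 5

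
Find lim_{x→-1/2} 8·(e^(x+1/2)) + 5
Direct substitution at x = -1/2 gives 13.

Final answer: 13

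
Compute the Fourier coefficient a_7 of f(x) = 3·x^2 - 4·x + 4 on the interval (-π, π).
a_7 = (1/π) ∫_{-π}^{π} f(x)·cos(7x) dx.
Evaluate the integral (use parity and integration by parts as needed): a_7 = -12/49.

Final answer: -12/49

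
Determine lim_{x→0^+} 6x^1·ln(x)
This is a 0·∞ indeterminate form at x → 0⁺.
Rewrite the product as 6·ln(x) / x^(-1) and apply L'Hôpital, or use the standard hierarchy x^(-1) ≫ |ln x| as x → 0⁺.
The indeterminate product → 0, so the limit = 0.

Final answer: 0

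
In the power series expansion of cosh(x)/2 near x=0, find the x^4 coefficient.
Expand to order 4: cosh(x)/2 = x^4/48 + x^2/4 + 1/2 + O(x^5).
The coefficient of x^4 is 1/48.

Final answer: 1/48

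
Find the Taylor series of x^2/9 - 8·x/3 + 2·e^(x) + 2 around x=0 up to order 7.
x^7/2520 + x^6/360 + x^5/60 + x^4/12 + x^3/3 + 10·x^2/9 - 2·x/3 + 4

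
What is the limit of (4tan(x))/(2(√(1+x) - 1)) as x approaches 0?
Both numerator and denominator → 0 as x → 0; this is a 0/0 indeterminate form.
Expand each to leading order near x = 0: numerator ~ 4·x, denominator ~ x.
The limit of the ratio is 4.

Final answer: 4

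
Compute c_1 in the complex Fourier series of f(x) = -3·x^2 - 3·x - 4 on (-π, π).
Compute the real Fourier coefficients first: a_1 = 12, b_1 = -6.
Then c_1 = (a_1 − i·b_1)/2 = 6 + 3·i.

Final answer: 6 + 3·i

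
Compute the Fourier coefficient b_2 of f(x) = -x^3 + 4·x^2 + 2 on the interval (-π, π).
b_2 = (1/π) ∫_{-π}^{π} f(x)·sin(2x) dx.
Evaluate the integral (use parity and integration by parts as needed): b_2 = -3/2 + π^2.

Final answer: -3/2 + π^2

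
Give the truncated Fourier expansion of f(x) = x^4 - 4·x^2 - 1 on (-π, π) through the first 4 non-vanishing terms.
(64 - 8·π^2)·cos(x) + (-7 + 2·π^2)·cos(2·x) + (64/27 - 8·π^2/9)·cos(3·x) - 4·π^2/3 - 1 + π^4/5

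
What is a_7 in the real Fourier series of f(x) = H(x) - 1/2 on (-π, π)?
a_7 = (1/π) ∫_{-π}^{π} f(x)·cos(7x) dx.
Evaluate the integral (use parity and integration by parts as needed): a_7 = 0.

Final answer: 0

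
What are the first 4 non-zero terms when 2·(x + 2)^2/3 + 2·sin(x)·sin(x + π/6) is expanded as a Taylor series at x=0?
-2·x^3/3 + x^2·(2/3 + √(3)) + 11·x/3 + 8/3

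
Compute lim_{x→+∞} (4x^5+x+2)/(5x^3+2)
This is an ∞/∞ indeterminate form as x → +∞.
Divide numerator and denominator by x^5 and let the lower-order terms vanish; the numerator's degree 5 exceeds the denominator's degree 3, so the quotient diverges.
Limit = ∞.

Final answer: ∞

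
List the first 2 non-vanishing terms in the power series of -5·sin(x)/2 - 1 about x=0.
-5·x/2 - 1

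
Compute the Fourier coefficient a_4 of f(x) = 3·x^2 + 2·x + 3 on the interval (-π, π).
a_4 = (1/π) ∫_{-π}^{π} f(x)·cos(4x) dx.
Evaluate the integral (use parity and integration by parts as needed): a_4 = 3/4.

Final answer: 3/4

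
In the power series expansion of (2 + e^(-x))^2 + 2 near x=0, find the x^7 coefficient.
Expand to order 7: (2 + e^(-x))^2 + 2 = -11·x^7/420 + 17·x^6/180 - 3·x^5/10 + 5·x^4/6 - 2·x^3 + 4·x^2 - 6·x + 11 + O(x^8).
The coefficient of x^7 is -11/420.

Final answer: -11/420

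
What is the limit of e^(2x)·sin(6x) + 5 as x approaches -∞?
Evaluate the dominant behaviour as x → -∞; each term tends to a finite value or vanishes.
Limit = 5.

Final answer: 5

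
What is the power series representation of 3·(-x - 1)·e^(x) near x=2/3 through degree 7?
-5·e^(2/3) - 8·e^(2/3)·(x - 2/3) - 11·e^(2/3)·(x - 2/3)^2/2 - 7·e^(2/3)·(x - 2/3)^3/3 - 17·e^(2/3)·(x - 2/3)^4/24 - e^(2/3)·(x - 2/3)^5/6 - 23·e^(2/3)·(x - 2/3)^6/720 - 13·e^(2/3)·(x - 2/3)^7/2520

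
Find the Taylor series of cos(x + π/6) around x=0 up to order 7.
x^7/10080 - √(3)·x^6/1440 - x^5/240 + √(3)·x^4/48 + x^3/12 - √(3)·x^2/4 - x/2 + √(3)/2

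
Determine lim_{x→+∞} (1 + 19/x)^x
As x → +∞: this is the defining limit (1 + 19/x)^x → e^19.
Limit = e^(19).

Final answer: e^(19)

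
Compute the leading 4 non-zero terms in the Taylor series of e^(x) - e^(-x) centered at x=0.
x^7/2520 + x^5/60 + x^3/3 + 2·x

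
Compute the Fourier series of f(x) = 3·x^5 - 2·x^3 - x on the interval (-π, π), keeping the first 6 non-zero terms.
(-124·π^2 + 6·π^4 + 742)·sin(x) + (-3·π^4 - 49/2 + 17·π^2)·sin(2·x) + (-52·π^2/9 + 86/27 + 2·π^4)·sin(3·x) + (-3·π^4/2 - 37/64 + 23·π^2/8)·sin(4·x) + (-44·π^2/25 + 14/625 + 6·π^4/5)·sin(5·x) + (-π^4 + 7/54 + 11·π^2/9)·sin(6·x)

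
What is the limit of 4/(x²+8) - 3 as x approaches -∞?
Evaluate the dominant behaviour as x → -∞; each term tends to a finite value or vanishes.
Limit = -3.

Final answer: -3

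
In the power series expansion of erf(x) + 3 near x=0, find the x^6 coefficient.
Expand to order 6: erf(x) + 3 = x^5/(5·√(π)) - 2·x^3/(3·√(π)) + 2·x/√(π) + 3 + O(x^7).
The coefficient of x^6 is 0.

Final answer: 0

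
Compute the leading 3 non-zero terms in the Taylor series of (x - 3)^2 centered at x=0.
x^2 - 6·x + 9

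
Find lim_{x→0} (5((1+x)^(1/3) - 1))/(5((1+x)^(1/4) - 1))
Both numerator and denominator → 0 as x → 0; this is a 0/0 indeterminate form.
Expand each to leading order near x = 0: numerator ~ 5·x/3, denominator ~ 5·x/4.
The limit of the ratio is 4/3.

Final answer: 4/3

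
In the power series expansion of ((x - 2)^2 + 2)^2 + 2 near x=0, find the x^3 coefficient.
Expand to order 3: ((x - 2)^2 + 2)^2 + 2 = -8·x^3 + 28·x^2 - 48·x + 38 + O(x^4).
The coefficient of x^3 is -8.

Final answer: -8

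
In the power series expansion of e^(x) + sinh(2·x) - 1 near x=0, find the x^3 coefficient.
Expand to order 3: e^(x) + sinh(2·x) - 1 = 3·x^3/2 + x^2/2 + 3·x + O(x^4).
The coefficient of x^3 is 3/2.

Final answer: 3/2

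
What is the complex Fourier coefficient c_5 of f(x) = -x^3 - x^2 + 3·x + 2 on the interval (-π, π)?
Compute the real Fourier coefficients first: a_5 = 4/25, b_5 = 162/125 - 2·π^2/5.
Then c_5 = (a_5 − i·b_5)/2 = 2/25 - 81·i/125 + i·π^2/5.

Final answer: 2/25 - 81·i/125 + i·π^2/5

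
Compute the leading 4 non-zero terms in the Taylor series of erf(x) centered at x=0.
-x^7/(21·√(π)) + x^5/(5·√(π)) - 2·x^3/(3·√(π)) + 2·x/√(π)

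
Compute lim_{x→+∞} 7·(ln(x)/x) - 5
Evaluate the dominant behaviour as x → +∞; each term tends to a finite value or vanishes.
Limit = -5.

Final answer: -5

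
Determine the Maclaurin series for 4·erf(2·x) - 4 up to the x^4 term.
-64·x^3/(3·√(π)) + 16·x/√(π) - 4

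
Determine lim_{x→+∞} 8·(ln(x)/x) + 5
Evaluate the dominant behaviour as x → +∞; each term tends to a finite value or vanishes.
Limit = 5.

Final answer: 5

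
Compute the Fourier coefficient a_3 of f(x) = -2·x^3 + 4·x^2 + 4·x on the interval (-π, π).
a_3 = (1/π) ∫_{-π}^{π} f(x)·cos(3x) dx.
Evaluate the integral (use parity and integration by parts as needed): a_3 = -16/9.

Final answer: -16/9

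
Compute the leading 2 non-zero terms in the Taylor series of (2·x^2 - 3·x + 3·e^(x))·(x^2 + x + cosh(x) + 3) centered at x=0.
3·x + 12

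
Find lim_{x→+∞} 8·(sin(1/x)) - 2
Evaluate the dominant behaviour as x → +∞; each term tends to a finite value or vanishes.
Limit = -2.

Final answer: -2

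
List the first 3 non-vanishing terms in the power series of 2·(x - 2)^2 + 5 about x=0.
2·x^2 - 8·x + 13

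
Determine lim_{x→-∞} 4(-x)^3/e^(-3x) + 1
The quotient is an ∞/∞ indeterminate form as x → -∞.
Compare growth rates of the dominant terms (exponentials ≫ polynomials ≫ logarithms), or apply L'Hôpital's rule; the quotient → 0.
Adding the constant: 0 + 1 = 1. Limit = 1.

Final answer: 1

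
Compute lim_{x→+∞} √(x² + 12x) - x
This is an ∞ − ∞ indeterminate form.
Multiply and divide by the conjugate √(x²+12x) + x; the x² terms cancel, leaving (12x)/(√(x²+12x)+x) → 12/2 = 6.
Limit = 6.

Final answer: 6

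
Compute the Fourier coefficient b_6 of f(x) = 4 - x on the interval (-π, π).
b_6 = (1/π) ∫_{-π}^{π} f(x)·sin(6x) dx.
Evaluate the integral (use parity and integration by parts as needed): b_6 = 1/3.

Final answer: 1/3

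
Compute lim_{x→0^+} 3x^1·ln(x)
This is a 0·∞ indeterminate form at x → 0⁺.
Rewrite the product as 3·ln(x) / x^(-1) and apply L'Hôpital, or use the standard hierarchy x^(-1) ≫ |ln x| as x → 0⁺.
The indeterminate product → 0, so the limit = 0.

Final answer: 0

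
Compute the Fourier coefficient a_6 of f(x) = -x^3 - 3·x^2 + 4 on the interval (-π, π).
a_6 = (1/π) ∫_{-π}^{π} f(x)·cos(6x) dx.
Evaluate the integral (use parity and integration by parts as needed): a_6 = -1/3.

Final answer: -1/3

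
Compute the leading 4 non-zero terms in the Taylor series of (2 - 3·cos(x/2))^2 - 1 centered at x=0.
19·x^8/172032 - 23·x^6/3840 + 5·x^4/32 - 3·x^2/4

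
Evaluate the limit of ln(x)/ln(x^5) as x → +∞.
This is an ∞/∞ indeterminate form as x → +∞.
Write ln(x^5) = 5·ln(x), reducing the quotient to 1/5.
Limit = 1/5.

Final answer: 1/5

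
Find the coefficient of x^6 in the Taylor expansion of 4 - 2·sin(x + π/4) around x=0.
Expand to order 6: 4 - 2·sin(x + π/4) = √(2)·x^6/720 - √(2)·x^5/120 - √(2)·x^4/24 + √(2)·x^3/6 + √(2)·x^2/2 - √(2)·x - √(2) + 4 + O(x^7).
The coefficient of x^6 is √(2)/720.

Final answer: √(2)/720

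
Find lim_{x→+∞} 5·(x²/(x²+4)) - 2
Evaluate the dominant behaviour as x → +∞; each term tends to a finite value or vanishes.
Limit = 3.

Final answer: 3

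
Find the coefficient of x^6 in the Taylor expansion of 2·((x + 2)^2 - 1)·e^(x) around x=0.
Expand to order 6: 2·((x + 2)^2 - 1)·e^(x) = 19·x^6/120 + 43·x^5/60 + 31·x^4/12 + 7·x^3 + 13·x^2 + 14·x + 6 + O(x^7).
The coefficient of x^6 is 19/120.

Final answer: 19/120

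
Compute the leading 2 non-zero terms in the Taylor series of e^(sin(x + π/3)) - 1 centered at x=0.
x·e^(√(3)/2)/2 - 1 + e^(√(3)/2)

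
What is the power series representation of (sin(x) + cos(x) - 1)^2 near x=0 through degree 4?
-x^4/12 - x^3 + x^2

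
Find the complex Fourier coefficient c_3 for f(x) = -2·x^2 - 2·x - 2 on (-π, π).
Compute the real Fourier coefficients first: a_3 = 8/9, b_3 = -4/3.
Then c_3 = (a_3 − i·b_3)/2 = 4/9 + 2·i/3.

Final answer: 4/9 + 2·i/3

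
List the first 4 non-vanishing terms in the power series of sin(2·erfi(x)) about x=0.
x^7·(-304/(45·π^(3/2)) - 1024/(315·π^(7/2)) + 2/(21·√(π)) + 128/(9·π^(5/2))) + x^5·(-32/(3·π^(3/2)) + 2/(5·√(π)) + 128/(15·π^(5/2))) + x^3·(-32/(3·π^(3/2)) + 4/(3·√(π))) + 4·x/√(π)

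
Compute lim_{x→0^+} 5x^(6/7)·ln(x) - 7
The product is a 0·∞ indeterminate form at x → 0⁺.
Rewrite the product as 5·ln(x) / x^(-6/7) and apply L'Hôpital, or use the standard hierarchy x^(-6/7) ≫ |ln x| as x → 0⁺.
The indeterminate product → 0, so the limit = -7.

Final answer: -7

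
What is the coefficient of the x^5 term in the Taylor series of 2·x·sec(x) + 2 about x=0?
Expand to order 5: 2·x·sec(x) + 2 = 5·x^5/12 + x^3 + 2·x + 2 + O(x^6).
The coefficient of x^5 is 5/12.

Final answer: 5/12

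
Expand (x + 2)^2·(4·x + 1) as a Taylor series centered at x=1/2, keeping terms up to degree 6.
75/4 + 40·(x - 1/2) + 23·(x - 1/2)^2 + 4·(x - 1/2)^3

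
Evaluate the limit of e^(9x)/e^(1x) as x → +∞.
This is an ∞/∞ indeterminate form as x → +∞.
Rewrite e^(9x)/e^(1x) = e^((9−1)x) = e^(8x); the exponent coefficient is 8 > 0 so e^(8x) → ∞.
Limit = ∞.

Final answer: ∞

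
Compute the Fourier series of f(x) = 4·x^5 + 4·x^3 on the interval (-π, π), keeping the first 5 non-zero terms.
(-152·π^2 + 8·π^4 + 912)·sin(x) + (-4·π^4 - 24 + 16·π^2)·sin(2·x) + (-88·π^2/27 + 176/81 + 8·π^4/3)·sin(3·x) + (-2·π^4 - 3/16 + π^2/2)·sin(4·x) + (-48/625 + 8·π^2/25 + 8·π^4/5)·sin(5·x)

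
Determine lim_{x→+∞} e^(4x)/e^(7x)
This is an ∞/∞ indeterminate form as x → +∞.
Rewrite e^(4x)/e^(7x) = e^((4−7)x) = e^(-3x); the exponent coefficient is -3 < 0 so e^(-3x) → 0.
Limit = 0.

Final answer: 0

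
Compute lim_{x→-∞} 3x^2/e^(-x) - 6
The quotient is an ∞/∞ indeterminate form as x → -∞.
Compare growth rates of the dominant terms (exponentials ≫ polynomials ≫ logarithms), or apply L'Hôpital's rule; the quotient → 0.
Adding the constant: 0 - 6 = -6. Limit = -6.

Final answer: -6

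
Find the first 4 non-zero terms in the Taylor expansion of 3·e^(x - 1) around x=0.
x^3·e^(-1)/2 + 3·x^2·e^(-1)/2 + 3·x·e^(-1) + 3·e^(-1)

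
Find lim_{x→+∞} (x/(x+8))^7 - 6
As x → +∞: x/(x+8) = 1/(1 + 8/x) → 1, and the 7th power of a limit-1 base also → 1; with the additive constant, 1 - 6 = -5.
Limit = -5.

Final answer: -5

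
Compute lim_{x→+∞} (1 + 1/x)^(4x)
As x → +∞: write (1 + 1/x)^(4x) = ((1 + 1/x)^x)^4 → (e^1)^4 = e^4.
Limit = e^(4).

Final answer: e^(4)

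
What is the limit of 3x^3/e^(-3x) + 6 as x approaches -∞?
The quotient is an ∞/∞ indeterminate form as x → -∞.
Compare growth rates of the dominant terms (exponentials ≫ polynomials ≫ logarithms), or apply L'Hôpital's rule; the quotient → 0.
Adding the constant: 0 + 6 = 6. Limit = 6.

Final answer: 6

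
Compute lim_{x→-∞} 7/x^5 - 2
Evaluate the dominant behaviour as x → -∞; each term tends to a finite value or vanishes.
Limit = -2.

Final answer: -2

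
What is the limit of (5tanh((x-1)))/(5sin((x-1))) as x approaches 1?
Both numerator and denominator → 0 as x → 1; this is a 0/0 indeterminate form.
Expand each to leading order near x = 1: numerator ~ 5·(x - 1), denominator ~ 5·(x - 1).
The limit of the ratio is 1.

Final answer: 1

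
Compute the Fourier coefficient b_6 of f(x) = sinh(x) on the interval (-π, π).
b_6 = (1/π) ∫_{-π}^{π} f(x)·sin(6x) dx.
Evaluate the integral (use parity and integration by parts as needed): b_6 = -12·sinh(π)/(37·π).

Final answer: -12·sinh(π)/(37·π)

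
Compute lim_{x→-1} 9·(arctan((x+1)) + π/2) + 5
Direct substitution at x = -1 gives 5 + 9·π/2.

Final answer: 5 + 9·π/2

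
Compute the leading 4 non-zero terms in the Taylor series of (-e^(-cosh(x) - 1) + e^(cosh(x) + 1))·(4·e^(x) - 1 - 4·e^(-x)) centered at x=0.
x^3·(8·e^(-2)/3 + 16·e^(2)/3) + x^2·(-e^(2)/2 - e^(-2)/2) + x·(-8·e^(-2) + 8·e^(2)) - e^(2) + e^(-2)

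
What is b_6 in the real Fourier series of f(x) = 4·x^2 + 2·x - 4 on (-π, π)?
b_6 = (1/π) ∫_{-π}^{π} f(x)·sin(6x) dx.
Evaluate the integral (use parity and integration by parts as needed): b_6 = -2/3.

Final answer: -2/3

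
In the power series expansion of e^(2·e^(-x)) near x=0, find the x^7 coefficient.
-2369·e^(2)/840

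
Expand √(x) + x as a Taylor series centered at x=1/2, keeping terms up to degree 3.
1/2 + √(2)/2 + (√(2)/2 + 1)·(x - 1/2) - √(2)·(x - 1/2)^2/4 + √(2)·(x - 1/2)^3/4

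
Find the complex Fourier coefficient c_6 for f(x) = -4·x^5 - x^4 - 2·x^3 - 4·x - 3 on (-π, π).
Compute the real Fourier coefficients first: a_6 = 1/27 - 2·π^2/9, b_6 = -2·π^2/27 + 109/81 + 4·π^4/3.
Then c_6 = (a_6 − i·b_6)/2 = -π^2/9 + 1/54 - 2·i·π^4/3 - 109·i/162 + i·π^2/27.

Final answer: -π^2/9 + 1/54 - 2·i·π^4/3 - 109·i/162 + i·π^2/27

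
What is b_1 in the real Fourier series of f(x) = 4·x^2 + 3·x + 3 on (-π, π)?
b_1 = (1/π) ∫_{-π}^{π} f(x)·sin(1x) dx.
Evaluate the integral (use parity and integration by parts as needed): b_1 = 6.

Final answer: 6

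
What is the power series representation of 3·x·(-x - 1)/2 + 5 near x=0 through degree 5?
-3·x^2/2 - 3·x/2 + 5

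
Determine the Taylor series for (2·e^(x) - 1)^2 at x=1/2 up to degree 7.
-4·e^(1/2) + 1 + 4·e + (-4·e^(1/2) + 8·e)·(x - 1/2) + (-64·e^(5/2) - 72·e^(3/2) - 2·e^(1/2) + 20·e + 112·e^(2))·(x - 1/2)^2/(-8·e^(3/2) - 6·e^(1/2) + 1 + 12·e) + (-128·e^(5/2) - 120·e^(3/2) - 2·e^(1/2) + 28·e + 208·e^(2))·(x - 1/2)^3/(-24·e^(3/2) - 18·e^(1/2) + 3 + 36·e) + (-128·e^(5/2) - 108·e^(3/2) - e^(1/2) + 22·e + 200·e^(2))·(x - 1/2)^4/(-48·e^(3/2) - 36·e^(1/2) + 6 + 72·e) + (-256·e^(5/2) - 204·e^(3/2) - e^(1/2) + 38·e + 392·e^(2))·(x - 1/2)^5/(-240·e^(3/2) - 180·e^(1/2) + 30 + 360·e) + (-512·e^(5/2) - 396·e^(3/2) - e^(1/2) + 70·e + 776·e^(2))·(x - 1/2)^6/(-1440·e^(3/2) - 1080·e^(1/2) + 180 + 2160·e) + (-1024·e^(5/2) - 780·e^(3/2) - e^(1/2) + 134·e + 1544·e^(2))·(x - 1/2)^7/(-10080·e^(3/2) - 7560·e^(1/2) + 1260 + 15120·e)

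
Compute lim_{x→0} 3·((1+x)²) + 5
Direct substitution at x = 0 gives 8.

Final answer: 8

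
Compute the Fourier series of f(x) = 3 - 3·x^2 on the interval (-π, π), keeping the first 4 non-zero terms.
12·cos(x) - 3·cos(2·x) + 4·cos(3·x)/3 - π^2 + 3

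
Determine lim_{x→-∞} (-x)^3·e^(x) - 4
The product is a 0·∞ indeterminate form at x → -∞.
Rewrite the product as (-x)^3 / e^(-x) (an ∞/∞ form) and apply L'Hôpital, or use the standard hierarchy e^(|x|) ≫ |(-x)^3| as x → -∞.
The indeterminate product → 0, so the limit = -4.

Final answer: -4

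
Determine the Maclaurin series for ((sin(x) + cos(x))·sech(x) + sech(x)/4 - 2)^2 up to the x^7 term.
-3407·x^7/2016 + 217·x^6/1440 + 517·x^5/240 - 43·x^4/48 - 5·x^3/4 + 43·x^2/16 - 3·x/2 + 9/16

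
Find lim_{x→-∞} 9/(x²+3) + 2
Evaluate the dominant behaviour as x → -∞; each term tends to a finite value or vanishes.
Limit = 2.

Final answer: 2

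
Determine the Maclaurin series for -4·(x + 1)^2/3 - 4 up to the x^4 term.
-4·x^2/3 - 8·x/3 - 16/3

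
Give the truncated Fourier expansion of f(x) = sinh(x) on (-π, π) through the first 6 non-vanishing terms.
sin(x)·sinh(π)/π - 4·sin(2·x)·sinh(π)/(5·π) + 3·sin(3·x)·sinh(π)/(5·π) - 8·sin(4·x)·sinh(π)/(17·π) + 5·sin(5·x)·sinh(π)/(13·π) - 12·sin(6·x)·sinh(π)/(37·π)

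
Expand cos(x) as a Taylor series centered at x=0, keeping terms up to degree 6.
-x^6/720 + x^4/24 - x^2/2 + 1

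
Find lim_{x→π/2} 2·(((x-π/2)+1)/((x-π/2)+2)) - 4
Direct substitution at x = π/2 gives -3.

Final answer: -3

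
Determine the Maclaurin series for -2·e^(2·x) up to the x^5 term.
-8·x^5/15 - 4·x^4/3 - 8·x^3/3 - 4·x^2 - 4·x - 2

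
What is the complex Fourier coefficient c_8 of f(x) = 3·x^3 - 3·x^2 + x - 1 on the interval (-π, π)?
Compute the real Fourier coefficients first: a_8 = -3/16, b_8 = -3·π^2/4 - 23/128.
Then c_8 = (a_8 − i·b_8)/2 = -3/32 + 23·i/256 + 3·i·π^2/8.

Final answer: -3/32 + 23·i/256 + 3·i·π^2/8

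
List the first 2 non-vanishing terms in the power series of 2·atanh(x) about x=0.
2·x^3/3 + 2·x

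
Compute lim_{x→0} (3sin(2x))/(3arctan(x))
Both numerator and denominator → 0 as x → 0; this is a 0/0 indeterminate form.
Expand each to leading order near x = 0: numerator ~ 6·x, denominator ~ 3·x.
The limit of the ratio is 2.

Final answer: 2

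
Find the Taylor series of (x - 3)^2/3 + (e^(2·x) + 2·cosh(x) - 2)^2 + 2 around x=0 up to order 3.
44·x^3/3 + 31·x^2/3 + 2·x + 6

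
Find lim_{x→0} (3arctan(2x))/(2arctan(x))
Both numerator and denominator → 0 as x → 0; this is a 0/0 indeterminate form.
Expand each to leading order near x = 0: numerator ~ 6·x, denominator ~ 2·x.
The limit of the ratio is 3.

Final answer: 3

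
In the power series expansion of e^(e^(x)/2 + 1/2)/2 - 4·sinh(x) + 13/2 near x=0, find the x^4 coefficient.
Expand to order 4: e^(e^(x)/2 + 1/2)/2 - 4·sinh(x) + 13/2 = 49·e·x^4/768 + x^3·(-2/3 + 11·e/96) + 3·e·x^2/16 + x·(-4 + e/4) + e/2 + 13/2 + O(x^5).
The coefficient of x^4 is 49·e/768.

Final answer: 49·e/768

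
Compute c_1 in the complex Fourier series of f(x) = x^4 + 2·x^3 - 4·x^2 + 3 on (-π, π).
Compute the real Fourier coefficients first: a_1 = 64 - 8·π^2, b_1 = -24 + 4·π^2.
Then c_1 = (a_1 − i·b_1)/2 = -4·π^2 + 32 - 2·i·π^2 + 12·i.

Final answer: -4·π^2 + 32 - 2·i·π^2 + 12·i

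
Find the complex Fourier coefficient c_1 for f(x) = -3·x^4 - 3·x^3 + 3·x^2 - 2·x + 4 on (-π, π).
Compute the real Fourier coefficients first: a_1 = -156 + 24·π^2, b_1 = 32 - 6·π^2.
Then c_1 = (a_1 − i·b_1)/2 = -78 + 12·π^2 - 16·i + 3·i·π^2.

Final answer: -78 + 12·π^2 - 16·i + 3·i·π^2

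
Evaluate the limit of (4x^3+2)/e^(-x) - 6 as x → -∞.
The quotient is an ∞/∞ indeterminate form as x → -∞.
Compare growth rates of the dominant terms (exponentials ≫ polynomials ≫ logarithms), or apply L'Hôpital's rule; the quotient → 0.
Adding the constant: 0 - 6 = -6. Limit = -6.

Final answer: -6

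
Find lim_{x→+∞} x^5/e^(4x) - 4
The quotient is an ∞/∞ indeterminate form as x → +∞.
The exponential denominator e^(4x) dominates the polynomial numerator (e^x ≫ x^5 as x → ∞), so the quotient → 0.
Adding the constant: 0 - 4 = -4. Limit = -4.

Final answer: -4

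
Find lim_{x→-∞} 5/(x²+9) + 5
Evaluate the dominant behaviour as x → -∞; each term tends to a finite value or vanishes.
Limit = 5.

Final answer: 5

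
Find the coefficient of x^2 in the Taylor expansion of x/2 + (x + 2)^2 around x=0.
Expand to order 2: x/2 + (x + 2)^2 = x^2 + 9·x/2 + 4 + O(x^3).
The coefficient of x^2 is 1.

Final answer: 1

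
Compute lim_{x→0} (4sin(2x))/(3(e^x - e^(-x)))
Both numerator and denominator → 0 as x → 0; this is a 0/0 indeterminate form.
Expand each to leading order near x = 0: numerator ~ 8·x, denominator ~ 6·x.
The limit of the ratio is 4/3.

Final answer: 4/3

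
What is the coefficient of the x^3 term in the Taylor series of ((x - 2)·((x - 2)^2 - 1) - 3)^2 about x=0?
Expand to order 3: ((x - 2)·((x - 2)^2 - 1) - 3)^2 = -150·x^3 + 229·x^2 - 198·x + 81 + O(x^4).
The coefficient of x^3 is -150.

Final answer: -150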